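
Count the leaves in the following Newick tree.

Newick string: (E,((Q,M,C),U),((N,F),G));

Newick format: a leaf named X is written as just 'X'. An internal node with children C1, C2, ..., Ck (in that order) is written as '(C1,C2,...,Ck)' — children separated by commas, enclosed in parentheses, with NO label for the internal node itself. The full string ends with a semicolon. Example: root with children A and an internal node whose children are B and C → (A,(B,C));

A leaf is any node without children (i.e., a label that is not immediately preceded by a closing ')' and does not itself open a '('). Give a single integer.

Newick: (E,((Q,M,C),U),((N,F),G));
Scan left-to-right; a leaf is any maximal label run not followed by '(':
  pos 1: leaf 'E' → count = 1
  pos 5: leaf 'Q' → count = 2
  pos 7: leaf 'M' → count = 3
  pos 9: leaf 'C' → count = 4
  pos 12: leaf 'U' → count = 5
  pos 17: leaf 'N' → count = 6
  pos 19: leaf 'F' → count = 7
  pos 22: leaf 'G' → count = 8
Total leaves: 8

Answer: 8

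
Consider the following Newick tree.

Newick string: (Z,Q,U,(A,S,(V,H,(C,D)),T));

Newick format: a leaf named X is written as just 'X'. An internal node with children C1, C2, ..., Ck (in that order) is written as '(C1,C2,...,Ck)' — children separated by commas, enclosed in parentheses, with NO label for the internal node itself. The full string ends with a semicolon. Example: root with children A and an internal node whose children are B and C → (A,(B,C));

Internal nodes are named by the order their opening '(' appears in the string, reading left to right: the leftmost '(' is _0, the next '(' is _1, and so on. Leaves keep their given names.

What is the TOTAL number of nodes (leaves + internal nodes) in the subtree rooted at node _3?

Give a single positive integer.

Answer: 3

Derivation:
Newick: (Z,Q,U,(A,S,(V,H,(C,D)),T));
Locate _3: it is the '(' at position 17 (the 4th '(' reading left to right).
Query: subtree rooted at _3
_3: subtree_size = 1 + 2
  C: subtree_size = 1 + 0
  D: subtree_size = 1 + 0
Total subtree size of _3: 3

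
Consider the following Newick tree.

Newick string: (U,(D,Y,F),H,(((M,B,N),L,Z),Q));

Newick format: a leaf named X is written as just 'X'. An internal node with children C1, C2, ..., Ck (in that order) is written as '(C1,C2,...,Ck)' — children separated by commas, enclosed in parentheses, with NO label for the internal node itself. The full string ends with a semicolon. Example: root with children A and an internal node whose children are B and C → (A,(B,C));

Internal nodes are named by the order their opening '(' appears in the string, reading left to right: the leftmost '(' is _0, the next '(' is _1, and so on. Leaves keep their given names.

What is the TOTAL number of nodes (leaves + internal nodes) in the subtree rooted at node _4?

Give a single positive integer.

Answer: 4

Derivation:
Newick: (U,(D,Y,F),H,(((M,B,N),L,Z),Q));
Locate _4: it is the '(' at position 15 (the 5th '(' reading left to right).
Query: subtree rooted at _4
_4: subtree_size = 1 + 3
  M: subtree_size = 1 + 0
  B: subtree_size = 1 + 0
  N: subtree_size = 1 + 0
Total subtree size of _4: 4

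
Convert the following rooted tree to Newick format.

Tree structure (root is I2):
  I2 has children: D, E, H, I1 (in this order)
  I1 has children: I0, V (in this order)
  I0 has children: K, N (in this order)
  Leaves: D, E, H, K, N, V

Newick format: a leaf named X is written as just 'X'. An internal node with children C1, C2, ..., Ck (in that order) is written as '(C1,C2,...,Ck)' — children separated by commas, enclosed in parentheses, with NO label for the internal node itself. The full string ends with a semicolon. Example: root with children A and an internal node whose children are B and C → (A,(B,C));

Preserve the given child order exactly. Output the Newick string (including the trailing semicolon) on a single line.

Answer: (D,E,H,((K,N),V));

Derivation:
internal I2 with children ['D', 'E', 'H', 'I1']
  leaf 'D' → 'D'
  leaf 'E' → 'E'
  leaf 'H' → 'H'
  internal I1 with children ['I0', 'V']
    internal I0 with children ['K', 'N']
      leaf 'K' → 'K'
      leaf 'N' → 'N'
    → '(K,N)'
    leaf 'V' → 'V'
  → '((K,N),V)'
→ '(D,E,H,((K,N),V))'
Final: (D,E,H,((K,N),V));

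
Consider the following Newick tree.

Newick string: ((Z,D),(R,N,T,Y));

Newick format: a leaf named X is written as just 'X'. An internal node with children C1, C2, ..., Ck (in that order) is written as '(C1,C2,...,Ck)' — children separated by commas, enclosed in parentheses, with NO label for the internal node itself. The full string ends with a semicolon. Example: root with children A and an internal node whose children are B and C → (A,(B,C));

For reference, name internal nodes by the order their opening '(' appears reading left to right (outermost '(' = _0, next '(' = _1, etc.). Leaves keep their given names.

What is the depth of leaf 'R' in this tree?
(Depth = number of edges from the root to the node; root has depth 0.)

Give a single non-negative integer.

Newick: ((Z,D),(R,N,T,Y));
Naming internals by '(' encounter order: outermost '(' = _0, next = _1, ...
Query node: R
Path from root: _0 -> _2 -> R
Depth of R: 2 (number of edges from root)

Answer: 2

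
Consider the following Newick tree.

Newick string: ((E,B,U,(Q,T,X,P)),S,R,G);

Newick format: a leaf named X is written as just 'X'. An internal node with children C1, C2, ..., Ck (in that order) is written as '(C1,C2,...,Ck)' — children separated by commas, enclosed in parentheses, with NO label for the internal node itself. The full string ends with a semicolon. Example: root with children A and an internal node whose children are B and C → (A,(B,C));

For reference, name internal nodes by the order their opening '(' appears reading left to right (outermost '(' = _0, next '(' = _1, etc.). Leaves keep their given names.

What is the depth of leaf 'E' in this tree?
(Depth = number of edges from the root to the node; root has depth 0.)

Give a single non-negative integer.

Answer: 2

Derivation:
Newick: ((E,B,U,(Q,T,X,P)),S,R,G);
Naming internals by '(' encounter order: outermost '(' = _0, next = _1, ...
Query node: E
Path from root: _0 -> _1 -> E
Depth of E: 2 (number of edges from root)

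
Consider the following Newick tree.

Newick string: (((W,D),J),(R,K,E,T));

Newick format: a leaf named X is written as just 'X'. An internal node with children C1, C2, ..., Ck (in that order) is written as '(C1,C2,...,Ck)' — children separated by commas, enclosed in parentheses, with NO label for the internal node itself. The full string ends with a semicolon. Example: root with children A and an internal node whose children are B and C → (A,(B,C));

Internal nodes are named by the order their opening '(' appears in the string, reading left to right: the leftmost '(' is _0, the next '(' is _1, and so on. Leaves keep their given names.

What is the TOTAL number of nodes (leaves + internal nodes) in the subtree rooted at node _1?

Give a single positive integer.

Newick: (((W,D),J),(R,K,E,T));
Locate _1: it is the '(' at position 1 (the 2nd '(' reading left to right).
Query: subtree rooted at _1
_1: subtree_size = 1 + 4
  _2: subtree_size = 1 + 2
    W: subtree_size = 1 + 0
    D: subtree_size = 1 + 0
  J: subtree_size = 1 + 0
Total subtree size of _1: 5

Answer: 5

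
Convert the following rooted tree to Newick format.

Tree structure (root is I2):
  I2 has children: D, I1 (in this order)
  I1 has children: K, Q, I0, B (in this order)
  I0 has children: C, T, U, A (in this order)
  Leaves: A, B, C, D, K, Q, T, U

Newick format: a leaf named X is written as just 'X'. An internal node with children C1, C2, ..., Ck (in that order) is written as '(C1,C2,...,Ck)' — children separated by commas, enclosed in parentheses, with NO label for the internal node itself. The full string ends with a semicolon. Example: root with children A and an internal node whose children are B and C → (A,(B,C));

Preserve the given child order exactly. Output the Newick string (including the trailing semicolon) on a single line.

internal I2 with children ['D', 'I1']
  leaf 'D' → 'D'
  internal I1 with children ['K', 'Q', 'I0', 'B']
    leaf 'K' → 'K'
    leaf 'Q' → 'Q'
    internal I0 with children ['C', 'T', 'U', 'A']
      leaf 'C' → 'C'
      leaf 'T' → 'T'
      leaf 'U' → 'U'
      leaf 'A' → 'A'
    → '(C,T,U,A)'
    leaf 'B' → 'B'
  → '(K,Q,(C,T,U,A),B)'
→ '(D,(K,Q,(C,T,U,A),B))'
Final: (D,(K,Q,(C,T,U,A),B));

Answer: (D,(K,Q,(C,T,U,A),B));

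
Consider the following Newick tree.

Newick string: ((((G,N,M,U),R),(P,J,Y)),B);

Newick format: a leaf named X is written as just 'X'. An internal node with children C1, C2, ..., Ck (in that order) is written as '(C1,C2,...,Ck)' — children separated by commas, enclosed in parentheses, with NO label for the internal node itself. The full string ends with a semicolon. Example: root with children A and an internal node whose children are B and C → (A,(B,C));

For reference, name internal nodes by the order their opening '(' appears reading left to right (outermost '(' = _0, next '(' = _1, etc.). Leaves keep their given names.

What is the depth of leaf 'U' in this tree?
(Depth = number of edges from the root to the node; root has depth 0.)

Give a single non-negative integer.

Newick: ((((G,N,M,U),R),(P,J,Y)),B);
Naming internals by '(' encounter order: outermost '(' = _0, next = _1, ...
Query node: U
Path from root: _0 -> _1 -> _2 -> _3 -> U
Depth of U: 4 (number of edges from root)

Answer: 4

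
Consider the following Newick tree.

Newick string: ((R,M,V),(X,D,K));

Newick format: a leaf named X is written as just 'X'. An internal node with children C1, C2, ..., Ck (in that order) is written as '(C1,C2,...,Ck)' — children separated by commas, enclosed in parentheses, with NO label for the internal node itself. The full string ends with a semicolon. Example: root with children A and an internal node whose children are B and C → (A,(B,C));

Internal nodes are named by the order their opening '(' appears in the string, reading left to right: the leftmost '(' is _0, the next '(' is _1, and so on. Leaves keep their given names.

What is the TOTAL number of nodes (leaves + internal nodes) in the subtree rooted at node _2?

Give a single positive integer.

Newick: ((R,M,V),(X,D,K));
Locate _2: it is the '(' at position 9 (the 3rd '(' reading left to right).
Query: subtree rooted at _2
_2: subtree_size = 1 + 3
  X: subtree_size = 1 + 0
  D: subtree_size = 1 + 0
  K: subtree_size = 1 + 0
Total subtree size of _2: 4

Answer: 4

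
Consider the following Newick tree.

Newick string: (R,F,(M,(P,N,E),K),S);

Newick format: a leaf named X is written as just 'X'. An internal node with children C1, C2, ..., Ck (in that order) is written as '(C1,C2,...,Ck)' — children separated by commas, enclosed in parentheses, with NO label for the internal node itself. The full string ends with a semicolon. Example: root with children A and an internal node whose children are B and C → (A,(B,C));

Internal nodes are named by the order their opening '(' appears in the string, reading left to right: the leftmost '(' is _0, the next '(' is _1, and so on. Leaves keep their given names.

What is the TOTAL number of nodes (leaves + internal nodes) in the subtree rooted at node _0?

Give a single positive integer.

Newick: (R,F,(M,(P,N,E),K),S);
Locate _0: it is the '(' at position 0 (the 1st '(' reading left to right).
Query: subtree rooted at _0
_0: subtree_size = 1 + 10
  R: subtree_size = 1 + 0
  F: subtree_size = 1 + 0
  _1: subtree_size = 1 + 6
    M: subtree_size = 1 + 0
    _2: subtree_size = 1 + 3
      P: subtree_size = 1 + 0
      N: subtree_size = 1 + 0
      E: subtree_size = 1 + 0
    K: subtree_size = 1 + 0
  S: subtree_size = 1 + 0
Total subtree size of _0: 11

Answer: 11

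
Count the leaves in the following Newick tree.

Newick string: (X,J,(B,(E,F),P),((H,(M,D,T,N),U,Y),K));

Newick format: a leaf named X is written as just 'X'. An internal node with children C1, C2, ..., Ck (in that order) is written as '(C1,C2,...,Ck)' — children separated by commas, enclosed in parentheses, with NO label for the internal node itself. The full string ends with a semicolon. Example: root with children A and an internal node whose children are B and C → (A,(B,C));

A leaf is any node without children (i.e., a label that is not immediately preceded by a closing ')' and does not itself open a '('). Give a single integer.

Answer: 14

Derivation:
Newick: (X,J,(B,(E,F),P),((H,(M,D,T,N),U,Y),K));
Scan left-to-right; a leaf is any maximal label run not followed by '(':
  pos 1: leaf 'X' → count = 1
  pos 3: leaf 'J' → count = 2
  pos 6: leaf 'B' → count = 3
  pos 9: leaf 'E' → count = 4
  pos 11: leaf 'F' → count = 5
  pos 14: leaf 'P' → count = 6
  pos 19: leaf 'H' → count = 7
  pos 22: leaf 'M' → count = 8
  pos 24: leaf 'D' → count = 9
  pos 26: leaf 'T' → count = 10
  pos 28: leaf 'N' → count = 11
  pos 31: leaf 'U' → count = 12
  pos 33: leaf 'Y' → count = 13
  pos 36: leaf 'K' → count = 14
Total leaves: 14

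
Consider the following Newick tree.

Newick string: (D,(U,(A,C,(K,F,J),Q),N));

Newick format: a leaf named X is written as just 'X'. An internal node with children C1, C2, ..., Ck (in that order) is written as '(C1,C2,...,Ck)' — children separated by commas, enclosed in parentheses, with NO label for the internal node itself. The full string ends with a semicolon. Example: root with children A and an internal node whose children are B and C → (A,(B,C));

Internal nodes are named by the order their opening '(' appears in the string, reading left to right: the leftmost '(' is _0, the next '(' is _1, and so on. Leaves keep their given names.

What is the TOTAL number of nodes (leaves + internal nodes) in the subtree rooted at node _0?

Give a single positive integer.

Newick: (D,(U,(A,C,(K,F,J),Q),N));
Locate _0: it is the '(' at position 0 (the 1st '(' reading left to right).
Query: subtree rooted at _0
_0: subtree_size = 1 + 12
  D: subtree_size = 1 + 0
  _1: subtree_size = 1 + 10
    U: subtree_size = 1 + 0
    _2: subtree_size = 1 + 7
      A: subtree_size = 1 + 0
      C: subtree_size = 1 + 0
      _3: subtree_size = 1 + 3
        K: subtree_size = 1 + 0
        F: subtree_size = 1 + 0
        J: subtree_size = 1 + 0
      Q: subtree_size = 1 + 0
    N: subtree_size = 1 + 0
Total subtree size of _0: 13

Answer: 13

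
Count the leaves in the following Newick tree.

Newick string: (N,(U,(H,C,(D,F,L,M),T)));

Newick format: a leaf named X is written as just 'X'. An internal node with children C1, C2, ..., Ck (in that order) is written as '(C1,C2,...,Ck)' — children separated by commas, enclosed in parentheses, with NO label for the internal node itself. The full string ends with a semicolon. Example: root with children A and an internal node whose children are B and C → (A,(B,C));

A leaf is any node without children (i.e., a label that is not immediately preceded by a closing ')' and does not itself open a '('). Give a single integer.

Newick: (N,(U,(H,C,(D,F,L,M),T)));
Scan left-to-right; a leaf is any maximal label run not followed by '(':
  pos 1: leaf 'N' → count = 1
  pos 4: leaf 'U' → count = 2
  pos 7: leaf 'H' → count = 3
  pos 9: leaf 'C' → count = 4
  pos 12: leaf 'D' → count = 5
  pos 14: leaf 'F' → count = 6
  pos 16: leaf 'L' → count = 7
  pos 18: leaf 'M' → count = 8
  pos 21: leaf 'T' → count = 9
Total leaves: 9

Answer: 9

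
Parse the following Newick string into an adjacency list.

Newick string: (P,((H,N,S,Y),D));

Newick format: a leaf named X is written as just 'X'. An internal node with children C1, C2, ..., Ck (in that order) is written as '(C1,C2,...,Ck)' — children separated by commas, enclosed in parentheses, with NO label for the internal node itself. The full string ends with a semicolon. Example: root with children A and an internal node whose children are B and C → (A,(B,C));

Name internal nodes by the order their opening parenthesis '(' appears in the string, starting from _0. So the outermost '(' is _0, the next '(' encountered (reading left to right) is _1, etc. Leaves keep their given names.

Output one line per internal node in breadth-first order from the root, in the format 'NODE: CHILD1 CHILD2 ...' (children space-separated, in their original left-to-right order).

Input: (P,((H,N,S,Y),D));
Scanning left-to-right, naming '(' by encounter order:
  pos 0: '(' -> open internal node _0 (depth 1)
  pos 3: '(' -> open internal node _1 (depth 2)
  pos 4: '(' -> open internal node _2 (depth 3)
  pos 12: ')' -> close internal node _2 (now at depth 2)
  pos 15: ')' -> close internal node _1 (now at depth 1)
  pos 16: ')' -> close internal node _0 (now at depth 0)
Total internal nodes: 3
BFS adjacency from root:
  _0: P _1
  _1: _2 D
  _2: H N S Y

Answer: _0: P _1
_1: _2 D
_2: H N S Y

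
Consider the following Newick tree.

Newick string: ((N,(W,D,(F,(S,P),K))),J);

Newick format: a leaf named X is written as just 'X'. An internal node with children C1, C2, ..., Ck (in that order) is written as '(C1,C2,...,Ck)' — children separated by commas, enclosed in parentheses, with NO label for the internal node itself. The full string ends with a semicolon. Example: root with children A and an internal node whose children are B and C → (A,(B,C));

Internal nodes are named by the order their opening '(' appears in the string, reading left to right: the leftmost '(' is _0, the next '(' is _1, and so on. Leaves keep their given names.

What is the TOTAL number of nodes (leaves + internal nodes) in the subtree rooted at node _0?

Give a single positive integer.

Newick: ((N,(W,D,(F,(S,P),K))),J);
Locate _0: it is the '(' at position 0 (the 1st '(' reading left to right).
Query: subtree rooted at _0
_0: subtree_size = 1 + 12
  _1: subtree_size = 1 + 10
    N: subtree_size = 1 + 0
    _2: subtree_size = 1 + 8
      W: subtree_size = 1 + 0
      D: subtree_size = 1 + 0
      _3: subtree_size = 1 + 5
        F: subtree_size = 1 + 0
        _4: subtree_size = 1 + 2
          S: subtree_size = 1 + 0
          P: subtree_size = 1 + 0
        K: subtree_size = 1 + 0
  J: subtree_size = 1 + 0
Total subtree size of _0: 13

Answer: 13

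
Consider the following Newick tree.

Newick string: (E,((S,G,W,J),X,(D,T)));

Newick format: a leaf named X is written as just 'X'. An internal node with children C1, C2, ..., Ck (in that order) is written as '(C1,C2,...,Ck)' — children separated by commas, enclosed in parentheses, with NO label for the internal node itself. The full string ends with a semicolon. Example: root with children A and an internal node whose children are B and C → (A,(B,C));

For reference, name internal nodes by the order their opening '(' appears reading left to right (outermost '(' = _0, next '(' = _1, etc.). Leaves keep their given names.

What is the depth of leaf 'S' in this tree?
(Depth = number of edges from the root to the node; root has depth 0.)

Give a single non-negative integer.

Answer: 3

Derivation:
Newick: (E,((S,G,W,J),X,(D,T)));
Naming internals by '(' encounter order: outermost '(' = _0, next = _1, ...
Query node: S
Path from root: _0 -> _1 -> _2 -> S
Depth of S: 3 (number of edges from root)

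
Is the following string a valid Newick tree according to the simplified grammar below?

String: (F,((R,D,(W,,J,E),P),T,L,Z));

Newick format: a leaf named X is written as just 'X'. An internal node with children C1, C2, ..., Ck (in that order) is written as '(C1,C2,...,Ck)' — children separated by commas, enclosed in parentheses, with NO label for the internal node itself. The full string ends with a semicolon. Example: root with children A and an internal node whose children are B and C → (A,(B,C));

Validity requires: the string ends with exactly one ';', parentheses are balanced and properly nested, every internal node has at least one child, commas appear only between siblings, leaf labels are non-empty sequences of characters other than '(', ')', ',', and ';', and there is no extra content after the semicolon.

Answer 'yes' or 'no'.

Input: (F,((R,D,(W,,J,E),P),T,L,Z));
Paren balance: 4 '(' vs 4 ')' OK
Ends with single ';': True
Full parse: FAILS (empty leaf label at pos 12)
Valid: False

Answer: no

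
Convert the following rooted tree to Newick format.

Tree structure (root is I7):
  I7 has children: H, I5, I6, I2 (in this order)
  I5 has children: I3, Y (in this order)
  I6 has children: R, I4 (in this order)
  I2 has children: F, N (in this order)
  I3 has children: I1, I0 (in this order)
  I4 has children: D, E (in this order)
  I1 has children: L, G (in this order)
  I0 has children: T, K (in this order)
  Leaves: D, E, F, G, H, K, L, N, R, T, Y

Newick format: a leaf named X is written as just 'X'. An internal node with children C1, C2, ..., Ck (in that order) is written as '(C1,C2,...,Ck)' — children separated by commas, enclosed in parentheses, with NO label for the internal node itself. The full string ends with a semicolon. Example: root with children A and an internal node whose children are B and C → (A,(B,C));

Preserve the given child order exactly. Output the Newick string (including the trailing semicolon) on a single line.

Answer: (H,(((L,G),(T,K)),Y),(R,(D,E)),(F,N));

Derivation:
internal I7 with children ['H', 'I5', 'I6', 'I2']
  leaf 'H' → 'H'
  internal I5 with children ['I3', 'Y']
    internal I3 with children ['I1', 'I0']
      internal I1 with children ['L', 'G']
        leaf 'L' → 'L'
        leaf 'G' → 'G'
      → '(L,G)'
      internal I0 with children ['T', 'K']
        leaf 'T' → 'T'
        leaf 'K' → 'K'
      → '(T,K)'
    → '((L,G),(T,K))'
    leaf 'Y' → 'Y'
  → '(((L,G),(T,K)),Y)'
  internal I6 with children ['R', 'I4']
    leaf 'R' → 'R'
    internal I4 with children ['D', 'E']
      leaf 'D' → 'D'
      leaf 'E' → 'E'
    → '(D,E)'
  → '(R,(D,E))'
  internal I2 with children ['F', 'N']
    leaf 'F' → 'F'
    leaf 'N' → 'N'
  → '(F,N)'
→ '(H,(((L,G),(T,K)),Y),(R,(D,E)),(F,N))'
Final: (H,(((L,G),(T,K)),Y),(R,(D,E)),(F,N));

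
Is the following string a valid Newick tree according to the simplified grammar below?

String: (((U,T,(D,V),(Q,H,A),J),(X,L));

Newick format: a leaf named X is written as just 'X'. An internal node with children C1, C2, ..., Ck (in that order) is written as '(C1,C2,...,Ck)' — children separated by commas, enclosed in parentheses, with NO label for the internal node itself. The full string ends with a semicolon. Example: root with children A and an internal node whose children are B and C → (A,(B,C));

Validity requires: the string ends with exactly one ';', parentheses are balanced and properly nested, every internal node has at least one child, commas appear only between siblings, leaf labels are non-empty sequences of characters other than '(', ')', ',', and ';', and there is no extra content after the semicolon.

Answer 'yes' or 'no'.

Answer: no

Derivation:
Input: (((U,T,(D,V),(Q,H,A),J),(X,L));
Paren balance: 6 '(' vs 5 ')' MISMATCH
Ends with single ';': True
Full parse: FAILS (expected , or ) at pos 30)
Valid: False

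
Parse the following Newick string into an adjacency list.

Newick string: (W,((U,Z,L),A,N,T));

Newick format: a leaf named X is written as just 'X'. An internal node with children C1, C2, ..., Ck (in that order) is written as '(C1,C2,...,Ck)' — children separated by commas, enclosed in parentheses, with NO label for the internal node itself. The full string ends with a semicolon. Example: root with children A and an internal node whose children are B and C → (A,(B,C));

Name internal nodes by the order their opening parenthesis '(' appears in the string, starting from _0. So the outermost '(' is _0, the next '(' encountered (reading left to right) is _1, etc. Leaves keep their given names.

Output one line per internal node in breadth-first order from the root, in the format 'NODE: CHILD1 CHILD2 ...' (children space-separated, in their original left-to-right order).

Input: (W,((U,Z,L),A,N,T));
Scanning left-to-right, naming '(' by encounter order:
  pos 0: '(' -> open internal node _0 (depth 1)
  pos 3: '(' -> open internal node _1 (depth 2)
  pos 4: '(' -> open internal node _2 (depth 3)
  pos 10: ')' -> close internal node _2 (now at depth 2)
  pos 17: ')' -> close internal node _1 (now at depth 1)
  pos 18: ')' -> close internal node _0 (now at depth 0)
Total internal nodes: 3
BFS adjacency from root:
  _0: W _1
  _1: _2 A N T
  _2: U Z L

Answer: _0: W _1
_1: _2 A N T
_2: U Z L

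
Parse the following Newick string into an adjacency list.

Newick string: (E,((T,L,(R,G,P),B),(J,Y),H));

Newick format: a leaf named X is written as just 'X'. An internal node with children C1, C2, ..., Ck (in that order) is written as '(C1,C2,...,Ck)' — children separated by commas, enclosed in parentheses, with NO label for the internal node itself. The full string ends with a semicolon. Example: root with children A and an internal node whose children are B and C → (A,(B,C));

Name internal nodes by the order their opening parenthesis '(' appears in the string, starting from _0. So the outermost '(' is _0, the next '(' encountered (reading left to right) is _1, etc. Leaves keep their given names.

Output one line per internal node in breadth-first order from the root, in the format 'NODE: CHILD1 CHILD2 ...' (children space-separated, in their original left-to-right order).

Input: (E,((T,L,(R,G,P),B),(J,Y),H));
Scanning left-to-right, naming '(' by encounter order:
  pos 0: '(' -> open internal node _0 (depth 1)
  pos 3: '(' -> open internal node _1 (depth 2)
  pos 4: '(' -> open internal node _2 (depth 3)
  pos 9: '(' -> open internal node _3 (depth 4)
  pos 15: ')' -> close internal node _3 (now at depth 3)
  pos 18: ')' -> close internal node _2 (now at depth 2)
  pos 20: '(' -> open internal node _4 (depth 3)
  pos 24: ')' -> close internal node _4 (now at depth 2)
  pos 27: ')' -> close internal node _1 (now at depth 1)
  pos 28: ')' -> close internal node _0 (now at depth 0)
Total internal nodes: 5
BFS adjacency from root:
  _0: E _1
  _1: _2 _4 H
  _2: T L _3 B
  _4: J Y
  _3: R G P

Answer: _0: E _1
_1: _2 _4 H
_2: T L _3 B
_4: J Y
_3: R G P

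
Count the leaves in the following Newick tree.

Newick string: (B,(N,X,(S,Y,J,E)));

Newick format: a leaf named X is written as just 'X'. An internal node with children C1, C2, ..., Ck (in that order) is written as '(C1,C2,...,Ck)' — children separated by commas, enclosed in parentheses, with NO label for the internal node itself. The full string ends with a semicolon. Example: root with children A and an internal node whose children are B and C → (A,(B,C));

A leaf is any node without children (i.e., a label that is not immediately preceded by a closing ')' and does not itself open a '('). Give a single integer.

Newick: (B,(N,X,(S,Y,J,E)));
Scan left-to-right; a leaf is any maximal label run not followed by '(':
  pos 1: leaf 'B' → count = 1
  pos 4: leaf 'N' → count = 2
  pos 6: leaf 'X' → count = 3
  pos 9: leaf 'S' → count = 4
  pos 11: leaf 'Y' → count = 5
  pos 13: leaf 'J' → count = 6
  pos 15: leaf 'E' → count = 7
Total leaves: 7

Answer: 7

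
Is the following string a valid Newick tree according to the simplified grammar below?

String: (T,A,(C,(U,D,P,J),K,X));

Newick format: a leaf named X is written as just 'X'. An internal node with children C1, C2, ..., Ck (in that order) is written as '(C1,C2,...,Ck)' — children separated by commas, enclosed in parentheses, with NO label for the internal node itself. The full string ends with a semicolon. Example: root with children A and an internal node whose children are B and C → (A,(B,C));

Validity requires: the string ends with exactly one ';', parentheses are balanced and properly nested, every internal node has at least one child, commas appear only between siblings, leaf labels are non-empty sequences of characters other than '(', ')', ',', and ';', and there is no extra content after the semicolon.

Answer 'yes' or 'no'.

Answer: yes

Derivation:
Input: (T,A,(C,(U,D,P,J),K,X));
Paren balance: 3 '(' vs 3 ')' OK
Ends with single ';': True
Full parse: OK
Valid: True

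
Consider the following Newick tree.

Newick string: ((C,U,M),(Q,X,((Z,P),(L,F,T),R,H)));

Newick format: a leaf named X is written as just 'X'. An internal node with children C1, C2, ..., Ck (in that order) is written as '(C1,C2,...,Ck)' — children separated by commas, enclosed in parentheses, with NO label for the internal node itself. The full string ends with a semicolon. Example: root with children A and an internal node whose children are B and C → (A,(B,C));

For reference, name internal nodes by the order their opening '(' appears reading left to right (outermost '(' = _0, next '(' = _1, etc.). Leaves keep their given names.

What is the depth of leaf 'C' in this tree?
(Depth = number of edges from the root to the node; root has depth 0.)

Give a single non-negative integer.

Answer: 2

Derivation:
Newick: ((C,U,M),(Q,X,((Z,P),(L,F,T),R,H)));
Naming internals by '(' encounter order: outermost '(' = _0, next = _1, ...
Query node: C
Path from root: _0 -> _1 -> C
Depth of C: 2 (number of edges from root)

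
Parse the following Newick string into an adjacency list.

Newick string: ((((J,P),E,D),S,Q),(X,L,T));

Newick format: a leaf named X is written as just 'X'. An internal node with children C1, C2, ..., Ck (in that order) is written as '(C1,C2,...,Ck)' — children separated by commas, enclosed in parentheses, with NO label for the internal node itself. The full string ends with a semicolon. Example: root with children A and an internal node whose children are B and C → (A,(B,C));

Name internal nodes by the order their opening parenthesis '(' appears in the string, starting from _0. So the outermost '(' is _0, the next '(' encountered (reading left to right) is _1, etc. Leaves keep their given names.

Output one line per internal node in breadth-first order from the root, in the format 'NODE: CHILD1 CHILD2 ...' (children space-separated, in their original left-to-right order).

Answer: _0: _1 _4
_1: _2 S Q
_4: X L T
_2: _3 E D
_3: J P

Derivation:
Input: ((((J,P),E,D),S,Q),(X,L,T));
Scanning left-to-right, naming '(' by encounter order:
  pos 0: '(' -> open internal node _0 (depth 1)
  pos 1: '(' -> open internal node _1 (depth 2)
  pos 2: '(' -> open internal node _2 (depth 3)
  pos 3: '(' -> open internal node _3 (depth 4)
  pos 7: ')' -> close internal node _3 (now at depth 3)
  pos 12: ')' -> close internal node _2 (now at depth 2)
  pos 17: ')' -> close internal node _1 (now at depth 1)
  pos 19: '(' -> open internal node _4 (depth 2)
  pos 25: ')' -> close internal node _4 (now at depth 1)
  pos 26: ')' -> close internal node _0 (now at depth 0)
Total internal nodes: 5
BFS adjacency from root:
  _0: _1 _4
  _1: _2 S Q
  _4: X L T
  _2: _3 E D
  _3: J P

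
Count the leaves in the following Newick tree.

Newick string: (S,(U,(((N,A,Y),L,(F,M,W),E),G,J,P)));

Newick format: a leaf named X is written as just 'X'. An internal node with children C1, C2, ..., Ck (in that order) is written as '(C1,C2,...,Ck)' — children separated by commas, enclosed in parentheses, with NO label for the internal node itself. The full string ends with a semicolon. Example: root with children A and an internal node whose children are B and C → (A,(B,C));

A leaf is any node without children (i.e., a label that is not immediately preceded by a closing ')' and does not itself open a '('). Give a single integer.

Answer: 13

Derivation:
Newick: (S,(U,(((N,A,Y),L,(F,M,W),E),G,J,P)));
Scan left-to-right; a leaf is any maximal label run not followed by '(':
  pos 1: leaf 'S' → count = 1
  pos 4: leaf 'U' → count = 2
  pos 9: leaf 'N' → count = 3
  pos 11: leaf 'A' → count = 4
  pos 13: leaf 'Y' → count = 5
  pos 16: leaf 'L' → count = 6
  pos 19: leaf 'F' → count = 7
  pos 21: leaf 'M' → count = 8
  pos 23: leaf 'W' → count = 9
  pos 26: leaf 'E' → count = 10
  pos 29: leaf 'G' → count = 11
  pos 31: leaf 'J' → count = 12
  pos 33: leaf 'P' → count = 13
Total leaves: 13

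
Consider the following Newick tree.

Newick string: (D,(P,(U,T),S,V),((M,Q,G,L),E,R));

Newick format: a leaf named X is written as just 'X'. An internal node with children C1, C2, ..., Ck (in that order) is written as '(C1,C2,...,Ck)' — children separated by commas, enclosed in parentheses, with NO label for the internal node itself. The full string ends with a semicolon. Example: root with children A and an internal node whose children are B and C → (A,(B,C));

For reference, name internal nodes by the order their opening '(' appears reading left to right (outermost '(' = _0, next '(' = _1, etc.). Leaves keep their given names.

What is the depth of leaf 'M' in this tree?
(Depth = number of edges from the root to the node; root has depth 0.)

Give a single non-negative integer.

Newick: (D,(P,(U,T),S,V),((M,Q,G,L),E,R));
Naming internals by '(' encounter order: outermost '(' = _0, next = _1, ...
Query node: M
Path from root: _0 -> _3 -> _4 -> M
Depth of M: 3 (number of edges from root)

Answer: 3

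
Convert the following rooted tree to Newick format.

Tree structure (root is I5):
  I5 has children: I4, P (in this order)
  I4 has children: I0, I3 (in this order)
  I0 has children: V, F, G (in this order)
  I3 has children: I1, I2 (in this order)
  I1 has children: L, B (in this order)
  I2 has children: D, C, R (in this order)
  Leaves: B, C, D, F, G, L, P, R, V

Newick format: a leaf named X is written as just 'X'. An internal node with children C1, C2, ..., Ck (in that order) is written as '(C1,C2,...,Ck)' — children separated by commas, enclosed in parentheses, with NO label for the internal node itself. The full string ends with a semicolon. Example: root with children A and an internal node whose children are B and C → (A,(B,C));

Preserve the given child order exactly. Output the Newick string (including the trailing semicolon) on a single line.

Answer: (((V,F,G),((L,B),(D,C,R))),P);

Derivation:
internal I5 with children ['I4', 'P']
  internal I4 with children ['I0', 'I3']
    internal I0 with children ['V', 'F', 'G']
      leaf 'V' → 'V'
      leaf 'F' → 'F'
      leaf 'G' → 'G'
    → '(V,F,G)'
    internal I3 with children ['I1', 'I2']
      internal I1 with children ['L', 'B']
        leaf 'L' → 'L'
        leaf 'B' → 'B'
      → '(L,B)'
      internal I2 with children ['D', 'C', 'R']
        leaf 'D' → 'D'
        leaf 'C' → 'C'
        leaf 'R' → 'R'
      → '(D,C,R)'
    → '((L,B),(D,C,R))'
  → '((V,F,G),((L,B),(D,C,R)))'
  leaf 'P' → 'P'
→ '(((V,F,G),((L,B),(D,C,R))),P)'
Final: (((V,F,G),((L,B),(D,C,R))),P);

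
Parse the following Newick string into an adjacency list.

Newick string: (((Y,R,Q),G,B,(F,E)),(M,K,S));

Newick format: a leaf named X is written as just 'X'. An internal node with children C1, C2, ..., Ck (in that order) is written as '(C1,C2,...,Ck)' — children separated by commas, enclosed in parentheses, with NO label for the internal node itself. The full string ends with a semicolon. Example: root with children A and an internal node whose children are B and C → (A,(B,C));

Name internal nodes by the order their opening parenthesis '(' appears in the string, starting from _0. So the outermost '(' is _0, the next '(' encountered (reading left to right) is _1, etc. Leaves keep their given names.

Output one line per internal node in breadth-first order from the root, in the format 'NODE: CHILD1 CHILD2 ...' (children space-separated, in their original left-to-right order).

Answer: _0: _1 _4
_1: _2 G B _3
_4: M K S
_2: Y R Q
_3: F E

Derivation:
Input: (((Y,R,Q),G,B,(F,E)),(M,K,S));
Scanning left-to-right, naming '(' by encounter order:
  pos 0: '(' -> open internal node _0 (depth 1)
  pos 1: '(' -> open internal node _1 (depth 2)
  pos 2: '(' -> open internal node _2 (depth 3)
  pos 8: ')' -> close internal node _2 (now at depth 2)
  pos 14: '(' -> open internal node _3 (depth 3)
  pos 18: ')' -> close internal node _3 (now at depth 2)
  pos 19: ')' -> close internal node _1 (now at depth 1)
  pos 21: '(' -> open internal node _4 (depth 2)
  pos 27: ')' -> close internal node _4 (now at depth 1)
  pos 28: ')' -> close internal node _0 (now at depth 0)
Total internal nodes: 5
BFS adjacency from root:
  _0: _1 _4
  _1: _2 G B _3
  _4: M K S
  _2: Y R Q
  _3: F E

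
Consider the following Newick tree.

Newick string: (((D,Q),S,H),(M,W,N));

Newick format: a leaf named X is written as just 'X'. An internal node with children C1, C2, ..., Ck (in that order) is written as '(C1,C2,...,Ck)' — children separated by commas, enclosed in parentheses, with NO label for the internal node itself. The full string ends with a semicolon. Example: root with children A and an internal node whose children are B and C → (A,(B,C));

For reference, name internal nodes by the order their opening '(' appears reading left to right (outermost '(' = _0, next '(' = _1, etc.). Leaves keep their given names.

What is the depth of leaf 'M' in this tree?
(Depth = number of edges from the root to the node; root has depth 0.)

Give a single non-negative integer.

Newick: (((D,Q),S,H),(M,W,N));
Naming internals by '(' encounter order: outermost '(' = _0, next = _1, ...
Query node: M
Path from root: _0 -> _3 -> M
Depth of M: 2 (number of edges from root)

Answer: 2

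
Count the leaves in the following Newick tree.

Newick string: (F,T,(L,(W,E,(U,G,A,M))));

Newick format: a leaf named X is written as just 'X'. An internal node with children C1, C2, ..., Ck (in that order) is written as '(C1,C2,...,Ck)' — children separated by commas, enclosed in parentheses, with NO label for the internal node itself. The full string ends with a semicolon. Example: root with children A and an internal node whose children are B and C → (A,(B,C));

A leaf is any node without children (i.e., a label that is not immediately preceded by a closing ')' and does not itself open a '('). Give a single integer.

Answer: 9

Derivation:
Newick: (F,T,(L,(W,E,(U,G,A,M))));
Scan left-to-right; a leaf is any maximal label run not followed by '(':
  pos 1: leaf 'F' → count = 1
  pos 3: leaf 'T' → count = 2
  pos 6: leaf 'L' → count = 3
  pos 9: leaf 'W' → count = 4
  pos 11: leaf 'E' → count = 5
  pos 14: leaf 'U' → count = 6
  pos 16: leaf 'G' → count = 7
  pos 18: leaf 'A' → count = 8
  pos 20: leaf 'M' → count = 9
Total leaves: 9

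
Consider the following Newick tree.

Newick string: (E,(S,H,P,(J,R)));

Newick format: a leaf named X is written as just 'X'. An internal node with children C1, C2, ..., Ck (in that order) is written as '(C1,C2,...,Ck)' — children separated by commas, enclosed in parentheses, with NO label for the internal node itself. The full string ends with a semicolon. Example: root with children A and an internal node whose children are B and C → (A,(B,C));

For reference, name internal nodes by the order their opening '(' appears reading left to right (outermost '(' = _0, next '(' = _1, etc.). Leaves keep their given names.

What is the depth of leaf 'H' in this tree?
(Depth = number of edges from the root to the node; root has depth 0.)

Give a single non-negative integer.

Newick: (E,(S,H,P,(J,R)));
Naming internals by '(' encounter order: outermost '(' = _0, next = _1, ...
Query node: H
Path from root: _0 -> _1 -> H
Depth of H: 2 (number of edges from root)

Answer: 2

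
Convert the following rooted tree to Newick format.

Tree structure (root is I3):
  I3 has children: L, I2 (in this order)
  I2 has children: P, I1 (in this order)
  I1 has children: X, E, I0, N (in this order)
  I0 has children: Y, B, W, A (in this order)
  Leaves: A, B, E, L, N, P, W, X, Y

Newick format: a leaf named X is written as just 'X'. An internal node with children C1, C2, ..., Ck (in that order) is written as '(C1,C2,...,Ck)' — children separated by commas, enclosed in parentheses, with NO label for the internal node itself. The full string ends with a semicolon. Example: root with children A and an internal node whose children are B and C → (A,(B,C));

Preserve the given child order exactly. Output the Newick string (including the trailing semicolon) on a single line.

internal I3 with children ['L', 'I2']
  leaf 'L' → 'L'
  internal I2 with children ['P', 'I1']
    leaf 'P' → 'P'
    internal I1 with children ['X', 'E', 'I0', 'N']
      leaf 'X' → 'X'
      leaf 'E' → 'E'
      internal I0 with children ['Y', 'B', 'W', 'A']
        leaf 'Y' → 'Y'
        leaf 'B' → 'B'
        leaf 'W' → 'W'
        leaf 'A' → 'A'
      → '(Y,B,W,A)'
      leaf 'N' → 'N'
    → '(X,E,(Y,B,W,A),N)'
  → '(P,(X,E,(Y,B,W,A),N))'
→ '(L,(P,(X,E,(Y,B,W,A),N)))'
Final: (L,(P,(X,E,(Y,B,W,A),N)));

Answer: (L,(P,(X,E,(Y,B,W,A),N)));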